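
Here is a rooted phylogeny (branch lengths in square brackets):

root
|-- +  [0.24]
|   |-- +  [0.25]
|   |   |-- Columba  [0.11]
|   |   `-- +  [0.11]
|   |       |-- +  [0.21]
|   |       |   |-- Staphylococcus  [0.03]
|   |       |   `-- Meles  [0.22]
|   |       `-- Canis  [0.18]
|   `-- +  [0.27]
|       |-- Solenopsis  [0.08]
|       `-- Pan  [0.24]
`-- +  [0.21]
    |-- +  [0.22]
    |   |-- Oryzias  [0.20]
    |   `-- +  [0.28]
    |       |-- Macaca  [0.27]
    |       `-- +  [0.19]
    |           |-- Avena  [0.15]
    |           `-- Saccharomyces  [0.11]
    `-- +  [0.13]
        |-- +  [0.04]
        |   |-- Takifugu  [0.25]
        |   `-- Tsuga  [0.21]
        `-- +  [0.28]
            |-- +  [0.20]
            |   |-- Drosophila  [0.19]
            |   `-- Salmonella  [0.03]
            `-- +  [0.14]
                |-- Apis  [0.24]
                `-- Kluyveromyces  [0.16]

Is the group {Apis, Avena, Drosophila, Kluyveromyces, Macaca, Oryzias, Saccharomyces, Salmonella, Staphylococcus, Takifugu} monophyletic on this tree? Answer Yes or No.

No

The MRCA of the listed taxa is the root, so the smallest clade containing them is the whole tree.
That clade also contains Canis, Columba, Meles, Pan, Solenopsis, Tsuga, which are not in the proposed group, so the group is not monophyletic.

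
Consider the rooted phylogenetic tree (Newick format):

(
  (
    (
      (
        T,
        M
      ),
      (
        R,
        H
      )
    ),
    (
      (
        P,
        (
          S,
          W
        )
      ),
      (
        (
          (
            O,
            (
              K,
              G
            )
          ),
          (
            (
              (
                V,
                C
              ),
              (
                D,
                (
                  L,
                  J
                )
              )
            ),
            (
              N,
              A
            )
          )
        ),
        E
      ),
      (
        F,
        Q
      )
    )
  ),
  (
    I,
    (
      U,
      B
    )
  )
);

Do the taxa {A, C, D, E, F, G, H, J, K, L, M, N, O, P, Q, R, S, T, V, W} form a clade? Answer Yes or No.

The most recent common ancestor of these taxa subtends (((T,M),(R,H)),((P,(S,W)),(((O,(K,G)),(((V,C),(D,(L,J))),(N,A))),E),(F,Q))).
That clade has exactly 20 tips — every listed taxon and nothing else — so the group is monophyletic.

Yes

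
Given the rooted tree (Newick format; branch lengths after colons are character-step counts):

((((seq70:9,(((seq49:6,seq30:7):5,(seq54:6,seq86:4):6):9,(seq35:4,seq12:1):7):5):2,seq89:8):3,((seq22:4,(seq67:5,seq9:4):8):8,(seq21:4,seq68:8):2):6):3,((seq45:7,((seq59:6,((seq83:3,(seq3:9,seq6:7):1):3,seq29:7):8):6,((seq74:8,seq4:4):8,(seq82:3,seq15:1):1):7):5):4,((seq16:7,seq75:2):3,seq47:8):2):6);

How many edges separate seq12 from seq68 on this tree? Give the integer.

The MRCA of seq12 and seq68 is the node subtending (((seq70,(((seq49,seq30),(seq54,seq86)),(seq35,seq12))),seq89),((seq22,(seq67,seq9)),(seq21,seq68))).
From seq12 up to that node: 5 branches. From seq68 up to the same node: 3 branches. Total: 5 + 3 = 8.

8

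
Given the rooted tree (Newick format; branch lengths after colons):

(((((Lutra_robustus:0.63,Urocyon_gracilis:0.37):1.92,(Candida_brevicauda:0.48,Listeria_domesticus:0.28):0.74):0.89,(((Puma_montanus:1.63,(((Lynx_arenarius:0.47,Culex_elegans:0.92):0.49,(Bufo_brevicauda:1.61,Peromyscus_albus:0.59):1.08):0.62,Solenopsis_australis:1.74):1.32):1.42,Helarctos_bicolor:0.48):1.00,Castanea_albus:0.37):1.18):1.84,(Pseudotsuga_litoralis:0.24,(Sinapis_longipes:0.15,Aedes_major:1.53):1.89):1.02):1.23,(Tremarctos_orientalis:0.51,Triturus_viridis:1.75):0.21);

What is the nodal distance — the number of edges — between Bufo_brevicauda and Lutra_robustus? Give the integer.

10

The MRCA of Bufo_brevicauda and Lutra_robustus is the node subtending (((Lutra_robustus,Urocyon_gracilis),(Candida_brevicauda,Listeria_domesticus)),(((Puma_montanus,(((Lynx_arenarius,Culex_elegans),(Bufo_brevicauda,Peromyscus_albus)),Solenopsis_australis)),Helarctos_bicolor),Castanea_albus)).
From Bufo_brevicauda up to that node: 7 branches. From Lutra_robustus up to the same node: 3 branches. Total: 7 + 3 = 10.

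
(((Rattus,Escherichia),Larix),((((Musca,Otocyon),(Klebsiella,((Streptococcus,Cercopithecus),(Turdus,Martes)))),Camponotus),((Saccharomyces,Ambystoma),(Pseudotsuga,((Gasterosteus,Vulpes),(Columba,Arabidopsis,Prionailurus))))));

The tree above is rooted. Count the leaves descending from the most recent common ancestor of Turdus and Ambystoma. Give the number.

The MRCA of Turdus and Ambystoma is the node subtending ((((Musca,Otocyon),(Klebsiella,((Streptococcus,Cercopithecus),(Turdus,Martes)))),Camponotus),((Saccharomyces,Ambystoma),(Pseudotsuga,((Gasterosteus,Vulpes),(Columba,Arabidopsis,Prionailurus))))).
That clade contains 16 terminal taxa: Ambystoma, Arabidopsis, Camponotus, Cercopithecus, Columba, Gasterosteus, Klebsiella, Martes, Musca, Otocyon, Prionailurus, Pseudotsuga, Saccharomyces, Streptococcus, Turdus, Vulpes.

16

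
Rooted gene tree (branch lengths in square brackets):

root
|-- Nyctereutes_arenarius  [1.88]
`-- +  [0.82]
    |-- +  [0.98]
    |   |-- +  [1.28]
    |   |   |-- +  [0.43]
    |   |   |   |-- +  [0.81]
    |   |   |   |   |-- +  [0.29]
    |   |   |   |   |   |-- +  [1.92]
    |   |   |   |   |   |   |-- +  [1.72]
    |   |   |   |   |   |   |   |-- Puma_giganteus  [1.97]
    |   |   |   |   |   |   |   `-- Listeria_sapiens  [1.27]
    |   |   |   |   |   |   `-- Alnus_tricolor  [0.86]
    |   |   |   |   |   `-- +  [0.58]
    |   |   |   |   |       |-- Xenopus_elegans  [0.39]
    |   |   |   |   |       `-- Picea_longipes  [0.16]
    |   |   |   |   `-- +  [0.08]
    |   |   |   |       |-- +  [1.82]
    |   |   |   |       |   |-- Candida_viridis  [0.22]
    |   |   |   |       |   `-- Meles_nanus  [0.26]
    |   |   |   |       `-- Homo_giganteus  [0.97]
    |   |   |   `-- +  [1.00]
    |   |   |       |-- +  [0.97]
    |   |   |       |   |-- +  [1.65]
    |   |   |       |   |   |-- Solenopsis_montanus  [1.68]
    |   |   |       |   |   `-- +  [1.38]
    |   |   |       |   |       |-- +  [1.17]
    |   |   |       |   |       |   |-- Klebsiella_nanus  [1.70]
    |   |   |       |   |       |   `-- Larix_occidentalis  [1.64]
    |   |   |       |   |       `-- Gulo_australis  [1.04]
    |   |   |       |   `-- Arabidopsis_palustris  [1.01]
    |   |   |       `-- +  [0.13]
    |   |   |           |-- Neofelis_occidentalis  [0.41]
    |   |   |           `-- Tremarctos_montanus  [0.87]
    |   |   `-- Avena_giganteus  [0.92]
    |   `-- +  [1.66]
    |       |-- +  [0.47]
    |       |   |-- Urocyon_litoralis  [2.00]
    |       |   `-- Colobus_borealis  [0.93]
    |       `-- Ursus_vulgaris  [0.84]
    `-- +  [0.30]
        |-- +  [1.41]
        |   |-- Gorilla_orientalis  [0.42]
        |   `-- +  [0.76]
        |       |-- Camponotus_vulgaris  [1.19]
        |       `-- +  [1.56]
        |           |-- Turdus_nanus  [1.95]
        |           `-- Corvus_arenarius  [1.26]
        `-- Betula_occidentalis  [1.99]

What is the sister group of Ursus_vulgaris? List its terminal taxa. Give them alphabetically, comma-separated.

Colobus_borealis, Urocyon_litoralis

Ursus_vulgaris attaches to the tree at the node subtending ((Urocyon_litoralis,Colobus_borealis),Ursus_vulgaris).
The other lineage descending from that same node — the sister group — is (Urocyon_litoralis,Colobus_borealis); its 2 tips in alphabetical order are the answer.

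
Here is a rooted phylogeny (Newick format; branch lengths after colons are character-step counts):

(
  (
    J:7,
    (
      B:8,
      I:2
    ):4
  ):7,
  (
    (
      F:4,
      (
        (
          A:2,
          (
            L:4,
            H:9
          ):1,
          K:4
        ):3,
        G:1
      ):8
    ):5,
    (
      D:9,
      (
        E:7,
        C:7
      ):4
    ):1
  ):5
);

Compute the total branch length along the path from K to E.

32

The path runs K → … → MRCA → … → E; the MRCA is the node subtending ((F,((A,(L,H),K),G)),(D,(E,C))).
Branch lengths along that path: 4 + 3 + 8 + 5 + 1 + 4 + 7 = 32.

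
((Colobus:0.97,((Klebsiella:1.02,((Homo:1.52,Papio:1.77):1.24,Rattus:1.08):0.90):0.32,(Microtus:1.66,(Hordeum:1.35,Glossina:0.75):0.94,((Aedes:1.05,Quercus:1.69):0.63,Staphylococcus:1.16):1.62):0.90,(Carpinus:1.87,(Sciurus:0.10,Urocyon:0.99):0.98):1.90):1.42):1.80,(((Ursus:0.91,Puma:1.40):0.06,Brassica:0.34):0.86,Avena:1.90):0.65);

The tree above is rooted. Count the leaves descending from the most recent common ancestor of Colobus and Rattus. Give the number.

The MRCA of Colobus and Rattus is the node subtending (Colobus,((Klebsiella,((Homo,Papio),Rattus)),(Microtus,(Hordeum,Glossina),((Aedes,Quercus),Staphylococcus)),(Carpinus,(Sciurus,Urocyon)))).
That clade contains 14 terminal taxa: Aedes, Carpinus, Colobus, Glossina, Homo, Hordeum, Klebsiella, Microtus, Papio, Quercus, Rattus, Sciurus, Staphylococcus, Urocyon.

14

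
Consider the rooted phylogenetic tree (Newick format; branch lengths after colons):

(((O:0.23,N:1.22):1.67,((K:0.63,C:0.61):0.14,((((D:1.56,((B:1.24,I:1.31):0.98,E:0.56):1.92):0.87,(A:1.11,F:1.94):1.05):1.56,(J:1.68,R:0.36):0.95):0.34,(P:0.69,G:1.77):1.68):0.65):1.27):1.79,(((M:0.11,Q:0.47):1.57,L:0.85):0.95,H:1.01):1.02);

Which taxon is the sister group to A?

A attaches to the tree at the node subtending (A,F).
The other lineage descending from that same node — the sister group — is the single tip F.

F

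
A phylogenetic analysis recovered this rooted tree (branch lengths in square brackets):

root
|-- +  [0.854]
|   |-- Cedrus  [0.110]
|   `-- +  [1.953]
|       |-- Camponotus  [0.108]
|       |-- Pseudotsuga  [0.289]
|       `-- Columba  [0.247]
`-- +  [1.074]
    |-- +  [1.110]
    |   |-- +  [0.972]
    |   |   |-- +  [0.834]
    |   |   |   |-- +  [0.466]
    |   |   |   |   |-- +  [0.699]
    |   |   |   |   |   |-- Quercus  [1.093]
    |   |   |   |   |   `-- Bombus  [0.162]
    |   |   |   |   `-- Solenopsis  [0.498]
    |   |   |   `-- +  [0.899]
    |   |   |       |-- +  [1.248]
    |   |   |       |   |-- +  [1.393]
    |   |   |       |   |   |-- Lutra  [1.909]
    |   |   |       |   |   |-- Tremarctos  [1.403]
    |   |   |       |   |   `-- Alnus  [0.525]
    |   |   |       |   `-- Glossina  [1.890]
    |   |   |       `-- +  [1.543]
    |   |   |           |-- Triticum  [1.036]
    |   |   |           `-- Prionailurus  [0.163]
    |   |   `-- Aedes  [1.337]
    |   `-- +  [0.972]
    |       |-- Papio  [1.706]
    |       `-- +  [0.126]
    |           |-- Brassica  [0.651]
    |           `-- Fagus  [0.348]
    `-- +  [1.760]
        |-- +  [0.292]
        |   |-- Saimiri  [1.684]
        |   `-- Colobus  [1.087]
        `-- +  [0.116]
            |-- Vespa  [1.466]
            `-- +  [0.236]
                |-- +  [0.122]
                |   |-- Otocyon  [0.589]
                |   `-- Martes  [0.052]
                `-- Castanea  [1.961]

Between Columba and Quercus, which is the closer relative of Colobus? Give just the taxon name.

The MRCA of Colobus and Quercus subtends ((((((Quercus,Bombus),Solenopsis),(((Lutra,Tremarctos,Alnus),Glossina),(Triticum,Prionailurus))),Aedes),(Papio,(Brassica,Fagus))),((Saimiri,Colobus),(Vespa,((Otocyon,Martes),Castanea)))) (19 taxa).
The MRCA of Colobus and Columba is the root, subtending the entire tree (23 taxa).
The first is nested inside the second, so Colobus shares a more recent common ancestor with Quercus.

Quercus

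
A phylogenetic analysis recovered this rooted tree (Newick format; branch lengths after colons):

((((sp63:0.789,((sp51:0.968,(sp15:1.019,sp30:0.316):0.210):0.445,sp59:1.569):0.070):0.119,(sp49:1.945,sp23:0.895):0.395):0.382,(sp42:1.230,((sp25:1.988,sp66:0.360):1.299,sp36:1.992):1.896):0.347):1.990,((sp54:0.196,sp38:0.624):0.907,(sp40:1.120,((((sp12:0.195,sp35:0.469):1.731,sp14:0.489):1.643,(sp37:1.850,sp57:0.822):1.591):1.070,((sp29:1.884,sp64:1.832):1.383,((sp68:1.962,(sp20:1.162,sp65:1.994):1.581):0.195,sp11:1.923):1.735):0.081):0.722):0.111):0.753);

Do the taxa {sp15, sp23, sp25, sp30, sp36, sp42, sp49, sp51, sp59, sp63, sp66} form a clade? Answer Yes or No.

Yes

The most recent common ancestor of these taxa subtends (((sp63,((sp51,(sp15,sp30)),sp59)),(sp49,sp23)),(sp42,((sp25,sp66),sp36))).
That clade has exactly 11 tips — every listed taxon and nothing else — so the group is monophyletic.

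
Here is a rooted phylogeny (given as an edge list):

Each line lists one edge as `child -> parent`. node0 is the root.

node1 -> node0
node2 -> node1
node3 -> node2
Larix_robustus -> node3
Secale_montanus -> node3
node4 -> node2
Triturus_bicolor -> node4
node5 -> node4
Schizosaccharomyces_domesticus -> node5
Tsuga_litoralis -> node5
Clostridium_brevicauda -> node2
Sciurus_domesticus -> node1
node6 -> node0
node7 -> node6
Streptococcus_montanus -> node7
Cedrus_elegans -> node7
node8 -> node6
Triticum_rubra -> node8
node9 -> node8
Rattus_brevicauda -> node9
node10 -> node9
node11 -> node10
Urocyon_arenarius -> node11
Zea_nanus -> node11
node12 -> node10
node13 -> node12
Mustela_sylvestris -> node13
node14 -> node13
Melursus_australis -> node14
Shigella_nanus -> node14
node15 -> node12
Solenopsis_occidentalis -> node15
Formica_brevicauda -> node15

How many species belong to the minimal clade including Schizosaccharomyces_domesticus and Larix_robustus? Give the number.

The MRCA of Schizosaccharomyces_domesticus and Larix_robustus is the node subtending ((Larix_robustus,Secale_montanus),(Triturus_bicolor,(Schizosaccharomyces_domesticus,Tsuga_litoralis)),Clostridium_brevicauda).
That clade contains 6 terminal taxa: Clostridium_brevicauda, Larix_robustus, Schizosaccharomyces_domesticus, Secale_montanus, Triturus_bicolor, Tsuga_litoralis.

6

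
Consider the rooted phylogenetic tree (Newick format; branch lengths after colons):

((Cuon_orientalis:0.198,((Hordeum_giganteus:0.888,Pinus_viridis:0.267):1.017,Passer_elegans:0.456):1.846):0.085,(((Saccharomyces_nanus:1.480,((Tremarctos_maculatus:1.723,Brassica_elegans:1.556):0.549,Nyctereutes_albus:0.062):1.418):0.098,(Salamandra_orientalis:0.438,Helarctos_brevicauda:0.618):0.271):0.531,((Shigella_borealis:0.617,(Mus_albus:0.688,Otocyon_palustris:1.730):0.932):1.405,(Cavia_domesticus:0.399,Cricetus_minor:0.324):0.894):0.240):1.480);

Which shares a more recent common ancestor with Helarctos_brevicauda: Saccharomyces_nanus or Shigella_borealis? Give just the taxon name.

The MRCA of Helarctos_brevicauda and Saccharomyces_nanus subtends ((Saccharomyces_nanus,((Tremarctos_maculatus,Brassica_elegans),Nyctereutes_albus)),(Salamandra_orientalis,Helarctos_brevicauda)) (6 taxa).
The MRCA of Helarctos_brevicauda and Shigella_borealis subtends (((Saccharomyces_nanus,((Tremarctos_maculatus,Brassica_elegans),Nyctereutes_albus)),(Salamandra_orientalis,Helarctos_brevicauda)),((Shigella_borealis,(Mus_albus,Otocyon_palustris)),(Cavia_domesticus,Cricetus_minor))) (11 taxa).
The first is nested inside the second, so Helarctos_brevicauda shares a more recent common ancestor with Saccharomyces_nanus.

Saccharomyces_nanus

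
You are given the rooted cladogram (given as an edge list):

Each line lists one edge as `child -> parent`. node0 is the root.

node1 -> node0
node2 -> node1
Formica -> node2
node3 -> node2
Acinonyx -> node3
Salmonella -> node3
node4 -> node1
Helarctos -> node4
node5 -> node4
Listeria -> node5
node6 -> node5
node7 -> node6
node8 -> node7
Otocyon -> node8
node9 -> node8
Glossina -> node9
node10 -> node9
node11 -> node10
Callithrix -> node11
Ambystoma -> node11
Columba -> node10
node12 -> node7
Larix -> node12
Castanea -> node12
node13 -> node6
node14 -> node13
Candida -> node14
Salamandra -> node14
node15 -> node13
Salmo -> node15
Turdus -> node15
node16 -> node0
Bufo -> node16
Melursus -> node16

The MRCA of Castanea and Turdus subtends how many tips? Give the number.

11

The MRCA of Castanea and Turdus is the node subtending (((Otocyon,(Glossina,((Callithrix,Ambystoma),Columba))),(Larix,Castanea)),((Candida,Salamandra),(Salmo,Turdus))).
That clade contains 11 terminal taxa: Ambystoma, Callithrix, Candida, Castanea, Columba, Glossina, Larix, Otocyon, Salamandra, Salmo, Turdus.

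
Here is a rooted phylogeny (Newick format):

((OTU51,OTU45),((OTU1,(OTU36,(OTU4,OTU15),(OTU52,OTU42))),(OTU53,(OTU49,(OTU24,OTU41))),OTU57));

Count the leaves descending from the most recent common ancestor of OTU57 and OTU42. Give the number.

11

The MRCA of OTU57 and OTU42 is the node subtending ((OTU1,(OTU36,(OTU4,OTU15),(OTU52,OTU42))),(OTU53,(OTU49,(OTU24,OTU41))),OTU57).
That clade contains 11 terminal taxa: OTU1, OTU15, OTU24, OTU36, OTU4, OTU41, OTU42, OTU49, OTU52, OTU53, OTU57.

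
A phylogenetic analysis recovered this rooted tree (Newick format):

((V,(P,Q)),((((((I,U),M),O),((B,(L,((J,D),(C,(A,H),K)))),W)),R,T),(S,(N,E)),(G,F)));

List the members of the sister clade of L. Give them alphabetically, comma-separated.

A, C, D, H, J, K

L attaches to the tree at the node subtending (L,((J,D),(C,(A,H),K))).
The other lineage descending from that same node — the sister group — is ((J,D),(C,(A,H),K)); its 6 tips in alphabetical order are the answer.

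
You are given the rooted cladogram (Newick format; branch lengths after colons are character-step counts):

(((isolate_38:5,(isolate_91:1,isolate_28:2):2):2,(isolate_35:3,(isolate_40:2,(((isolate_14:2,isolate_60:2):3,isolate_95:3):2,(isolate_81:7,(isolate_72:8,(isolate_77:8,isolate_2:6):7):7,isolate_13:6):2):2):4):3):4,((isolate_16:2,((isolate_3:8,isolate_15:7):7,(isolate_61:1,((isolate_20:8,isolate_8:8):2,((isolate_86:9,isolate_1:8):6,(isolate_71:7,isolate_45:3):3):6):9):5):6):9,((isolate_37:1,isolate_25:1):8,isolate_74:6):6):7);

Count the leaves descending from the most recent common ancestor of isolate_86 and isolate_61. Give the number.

The MRCA of isolate_86 and isolate_61 is the node subtending (isolate_61,((isolate_20,isolate_8),((isolate_86,isolate_1),(isolate_71,isolate_45)))).
That clade contains 7 terminal taxa: isolate_1, isolate_20, isolate_45, isolate_61, isolate_71, isolate_8, isolate_86.

7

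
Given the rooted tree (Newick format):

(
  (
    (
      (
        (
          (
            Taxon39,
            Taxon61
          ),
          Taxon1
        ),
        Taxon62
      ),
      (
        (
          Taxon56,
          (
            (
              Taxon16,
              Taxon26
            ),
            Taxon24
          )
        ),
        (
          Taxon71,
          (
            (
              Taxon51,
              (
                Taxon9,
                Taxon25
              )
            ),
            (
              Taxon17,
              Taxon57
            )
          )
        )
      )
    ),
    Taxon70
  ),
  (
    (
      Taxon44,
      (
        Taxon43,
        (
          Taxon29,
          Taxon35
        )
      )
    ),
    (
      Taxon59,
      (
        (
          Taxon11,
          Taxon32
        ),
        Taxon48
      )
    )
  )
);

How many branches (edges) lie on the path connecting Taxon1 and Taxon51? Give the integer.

The MRCA of Taxon1 and Taxon51 is the node subtending ((((Taxon39,Taxon61),Taxon1),Taxon62),((Taxon56,((Taxon16,Taxon26),Taxon24)),(Taxon71,((Taxon51,(Taxon9,Taxon25)),(Taxon17,Taxon57))))).
From Taxon1 up to that node: 3 branches. From Taxon51 up to the same node: 5 branches. Total: 3 + 5 = 8.

8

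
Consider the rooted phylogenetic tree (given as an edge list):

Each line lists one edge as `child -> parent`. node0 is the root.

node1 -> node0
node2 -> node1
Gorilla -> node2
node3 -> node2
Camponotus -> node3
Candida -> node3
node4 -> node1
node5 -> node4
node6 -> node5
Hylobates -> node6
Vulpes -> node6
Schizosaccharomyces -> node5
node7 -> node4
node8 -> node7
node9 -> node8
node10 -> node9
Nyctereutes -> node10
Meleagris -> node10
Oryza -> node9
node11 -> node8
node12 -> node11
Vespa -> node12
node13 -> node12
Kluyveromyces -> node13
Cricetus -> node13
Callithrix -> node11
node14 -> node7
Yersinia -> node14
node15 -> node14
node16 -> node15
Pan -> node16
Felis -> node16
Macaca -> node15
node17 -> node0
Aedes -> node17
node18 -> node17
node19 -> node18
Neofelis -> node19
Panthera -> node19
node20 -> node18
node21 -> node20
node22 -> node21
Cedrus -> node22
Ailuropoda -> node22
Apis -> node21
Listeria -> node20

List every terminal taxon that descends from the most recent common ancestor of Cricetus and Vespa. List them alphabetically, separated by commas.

Tracing Cricetus: it sits inside (Kluyveromyces,Cricetus).
Tracing Vespa: it sits inside (Vespa,(Kluyveromyces,Cricetus)).
The smallest clade enclosing both is (Vespa,(Kluyveromyces,Cricetus)); the answer is its 3 terminal taxa in alphabetical order.

Cricetus, Kluyveromyces, Vespa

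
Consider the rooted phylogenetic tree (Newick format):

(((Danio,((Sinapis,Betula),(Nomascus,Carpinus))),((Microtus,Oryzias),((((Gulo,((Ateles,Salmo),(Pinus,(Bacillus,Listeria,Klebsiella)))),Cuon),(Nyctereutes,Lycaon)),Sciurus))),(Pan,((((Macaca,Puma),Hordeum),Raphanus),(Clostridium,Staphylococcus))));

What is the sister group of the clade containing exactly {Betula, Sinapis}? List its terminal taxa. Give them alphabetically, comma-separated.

The clade containing exactly {Betula, Sinapis} attaches to the tree at the node subtending ((Sinapis,Betula),(Nomascus,Carpinus)).
The other lineage descending from that same node — the sister group — is (Nomascus,Carpinus); its 2 tips in alphabetical order are the answer.

Carpinus, Nomascus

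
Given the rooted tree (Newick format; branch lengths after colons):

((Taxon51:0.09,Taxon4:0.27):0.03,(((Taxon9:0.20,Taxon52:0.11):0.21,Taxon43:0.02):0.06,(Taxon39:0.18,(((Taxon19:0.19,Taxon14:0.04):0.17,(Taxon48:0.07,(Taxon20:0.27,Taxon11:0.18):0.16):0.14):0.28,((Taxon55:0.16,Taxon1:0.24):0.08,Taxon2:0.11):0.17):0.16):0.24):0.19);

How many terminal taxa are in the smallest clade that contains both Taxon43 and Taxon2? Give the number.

The MRCA of Taxon43 and Taxon2 is the node subtending (((Taxon9,Taxon52),Taxon43),(Taxon39,(((Taxon19,Taxon14),(Taxon48,(Taxon20,Taxon11))),((Taxon55,Taxon1),Taxon2)))).
That clade contains 12 terminal taxa: Taxon1, Taxon11, Taxon14, Taxon19, Taxon2, Taxon20, Taxon39, Taxon43, Taxon48, Taxon52, Taxon55, Taxon9.

12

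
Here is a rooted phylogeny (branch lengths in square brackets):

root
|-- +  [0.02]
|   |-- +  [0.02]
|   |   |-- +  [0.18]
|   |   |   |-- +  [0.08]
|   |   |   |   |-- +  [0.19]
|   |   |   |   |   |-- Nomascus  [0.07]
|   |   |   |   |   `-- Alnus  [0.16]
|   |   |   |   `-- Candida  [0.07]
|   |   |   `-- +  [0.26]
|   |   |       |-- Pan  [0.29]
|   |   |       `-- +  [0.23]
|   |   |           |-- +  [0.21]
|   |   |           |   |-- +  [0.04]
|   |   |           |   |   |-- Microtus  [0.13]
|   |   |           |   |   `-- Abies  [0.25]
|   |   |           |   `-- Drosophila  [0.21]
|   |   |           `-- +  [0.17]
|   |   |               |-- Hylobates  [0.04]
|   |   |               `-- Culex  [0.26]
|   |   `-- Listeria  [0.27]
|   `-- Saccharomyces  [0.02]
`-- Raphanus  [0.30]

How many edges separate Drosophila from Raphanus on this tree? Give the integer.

The MRCA of Drosophila and Raphanus is the root of the tree.
From Drosophila up to that node: 7 branches. From Raphanus up to the same node: 1 branch. Total: 7 + 1 = 8.

8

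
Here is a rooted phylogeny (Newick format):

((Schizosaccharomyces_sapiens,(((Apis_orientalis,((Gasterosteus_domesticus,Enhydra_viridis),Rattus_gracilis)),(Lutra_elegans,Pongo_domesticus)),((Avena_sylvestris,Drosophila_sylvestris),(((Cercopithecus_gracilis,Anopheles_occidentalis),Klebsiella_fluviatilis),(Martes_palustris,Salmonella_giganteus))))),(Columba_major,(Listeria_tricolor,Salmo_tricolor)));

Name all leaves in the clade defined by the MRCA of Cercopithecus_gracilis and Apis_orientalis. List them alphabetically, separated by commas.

Anopheles_occidentalis, Apis_orientalis, Avena_sylvestris, Cercopithecus_gracilis, Drosophila_sylvestris, Enhydra_viridis, Gasterosteus_domesticus, Klebsiella_fluviatilis, Lutra_elegans, Martes_palustris, Pongo_domesticus, Rattus_gracilis, Salmonella_giganteus

Tracing Cercopithecus_gracilis: it sits inside (Cercopithecus_gracilis,Anopheles_occidentalis).
Tracing Apis_orientalis: it sits inside (Apis_orientalis,((Gasterosteus_domesticus,Enhydra_viridis),Rattus_gracilis)).
The smallest clade enclosing both is (((Apis_orientalis,((Gasterosteus_domesticus,Enhydra_viridis),Rattus_gracilis)),(Lutra_elegans,Pongo_domesticus)),((Avena_sylvestris,Drosophila_sylvestris),(((Cercopithecus_gracilis,Anopheles_occidentalis),Klebsiella_fluviatilis),(Martes_palustris,Salmonella_giganteus)))); the answer is its 13 terminal taxa in alphabetical order.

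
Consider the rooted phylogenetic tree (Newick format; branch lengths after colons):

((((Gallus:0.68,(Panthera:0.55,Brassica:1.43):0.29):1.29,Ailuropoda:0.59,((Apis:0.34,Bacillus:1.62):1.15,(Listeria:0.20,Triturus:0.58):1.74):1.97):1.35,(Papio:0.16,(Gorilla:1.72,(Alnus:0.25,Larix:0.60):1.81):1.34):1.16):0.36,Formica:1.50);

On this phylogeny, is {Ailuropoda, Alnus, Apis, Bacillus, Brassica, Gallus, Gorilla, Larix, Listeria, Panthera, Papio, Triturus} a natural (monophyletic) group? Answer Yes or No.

Yes

The most recent common ancestor of these taxa subtends (((Gallus,(Panthera,Brassica)),Ailuropoda,((Apis,Bacillus),(Listeria,Triturus))),(Papio,(Gorilla,(Alnus,Larix)))).
That clade has exactly 12 tips — every listed taxon and nothing else — so the group is monophyletic.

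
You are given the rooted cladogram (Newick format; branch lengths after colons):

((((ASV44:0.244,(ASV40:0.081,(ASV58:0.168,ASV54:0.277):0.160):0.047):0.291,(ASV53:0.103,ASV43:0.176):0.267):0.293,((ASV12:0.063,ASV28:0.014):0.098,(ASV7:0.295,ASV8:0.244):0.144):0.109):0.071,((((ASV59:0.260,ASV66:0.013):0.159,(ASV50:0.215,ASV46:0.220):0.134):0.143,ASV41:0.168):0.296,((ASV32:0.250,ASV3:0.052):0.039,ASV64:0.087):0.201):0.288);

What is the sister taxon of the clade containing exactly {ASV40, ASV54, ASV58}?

ASV44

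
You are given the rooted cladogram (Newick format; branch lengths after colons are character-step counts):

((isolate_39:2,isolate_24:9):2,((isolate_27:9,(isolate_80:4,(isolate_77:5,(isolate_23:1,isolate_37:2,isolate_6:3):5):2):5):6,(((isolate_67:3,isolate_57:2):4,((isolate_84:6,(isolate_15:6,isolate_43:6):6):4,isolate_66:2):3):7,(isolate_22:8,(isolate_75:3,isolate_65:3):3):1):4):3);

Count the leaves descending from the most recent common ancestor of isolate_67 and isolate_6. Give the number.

15

The MRCA of isolate_67 and isolate_6 is the node subtending ((isolate_27,(isolate_80,(isolate_77,(isolate_23,isolate_37,isolate_6)))),(((isolate_67,isolate_57),((isolate_84,(isolate_15,isolate_43)),isolate_66)),(isolate_22,(isolate_75,isolate_65)))).
That clade contains 15 terminal taxa: isolate_15, isolate_22, isolate_23, isolate_27, isolate_37, isolate_43, isolate_57, isolate_6, isolate_65, isolate_66, isolate_67, isolate_75, isolate_77, isolate_80, isolate_84.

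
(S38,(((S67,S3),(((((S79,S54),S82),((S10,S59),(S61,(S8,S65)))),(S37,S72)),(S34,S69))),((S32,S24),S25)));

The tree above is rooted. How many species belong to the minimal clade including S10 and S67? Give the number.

14

The MRCA of S10 and S67 is the node subtending ((S67,S3),(((((S79,S54),S82),((S10,S59),(S61,(S8,S65)))),(S37,S72)),(S34,S69))).
That clade contains 14 terminal taxa: S10, S3, S34, S37, S54, S59, S61, S65, S67, S69, S72, S79, S8, S82.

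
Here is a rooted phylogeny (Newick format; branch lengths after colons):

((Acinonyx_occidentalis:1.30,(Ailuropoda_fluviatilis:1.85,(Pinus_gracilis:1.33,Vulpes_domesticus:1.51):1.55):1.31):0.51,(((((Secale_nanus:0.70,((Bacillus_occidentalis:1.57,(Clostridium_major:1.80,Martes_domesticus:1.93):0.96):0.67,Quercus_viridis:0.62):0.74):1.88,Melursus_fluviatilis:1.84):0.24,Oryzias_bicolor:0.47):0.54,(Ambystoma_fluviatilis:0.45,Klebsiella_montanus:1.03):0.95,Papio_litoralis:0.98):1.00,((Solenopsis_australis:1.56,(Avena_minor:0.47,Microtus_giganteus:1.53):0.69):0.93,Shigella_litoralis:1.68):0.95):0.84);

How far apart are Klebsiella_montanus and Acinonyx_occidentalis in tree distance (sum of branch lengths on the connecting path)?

5.63

The path runs Klebsiella_montanus → … → MRCA → … → Acinonyx_occidentalis; the MRCA is the root of the tree.
Branch lengths along that path: 1.03 + 0.95 + 1.00 + 0.84 + 0.51 + 1.30 = 5.63.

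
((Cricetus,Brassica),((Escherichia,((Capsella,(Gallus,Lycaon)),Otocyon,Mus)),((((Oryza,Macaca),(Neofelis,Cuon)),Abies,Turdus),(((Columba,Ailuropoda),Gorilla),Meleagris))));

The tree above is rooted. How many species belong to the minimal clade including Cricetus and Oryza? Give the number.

18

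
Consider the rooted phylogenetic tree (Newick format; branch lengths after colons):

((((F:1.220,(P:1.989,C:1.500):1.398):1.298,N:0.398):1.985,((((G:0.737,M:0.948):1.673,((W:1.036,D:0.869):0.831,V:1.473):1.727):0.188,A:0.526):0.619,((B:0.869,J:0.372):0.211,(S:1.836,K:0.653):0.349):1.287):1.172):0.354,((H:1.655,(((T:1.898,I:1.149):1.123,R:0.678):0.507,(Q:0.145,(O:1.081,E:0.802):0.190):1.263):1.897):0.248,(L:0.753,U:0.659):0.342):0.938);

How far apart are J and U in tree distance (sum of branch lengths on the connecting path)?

The path runs J → … → MRCA → … → U; the MRCA is the root of the tree.
Branch lengths along that path: 0.372 + 0.211 + 1.287 + 1.172 + 0.354 + 0.938 + 0.342 + 0.659 = 5.335.

5.335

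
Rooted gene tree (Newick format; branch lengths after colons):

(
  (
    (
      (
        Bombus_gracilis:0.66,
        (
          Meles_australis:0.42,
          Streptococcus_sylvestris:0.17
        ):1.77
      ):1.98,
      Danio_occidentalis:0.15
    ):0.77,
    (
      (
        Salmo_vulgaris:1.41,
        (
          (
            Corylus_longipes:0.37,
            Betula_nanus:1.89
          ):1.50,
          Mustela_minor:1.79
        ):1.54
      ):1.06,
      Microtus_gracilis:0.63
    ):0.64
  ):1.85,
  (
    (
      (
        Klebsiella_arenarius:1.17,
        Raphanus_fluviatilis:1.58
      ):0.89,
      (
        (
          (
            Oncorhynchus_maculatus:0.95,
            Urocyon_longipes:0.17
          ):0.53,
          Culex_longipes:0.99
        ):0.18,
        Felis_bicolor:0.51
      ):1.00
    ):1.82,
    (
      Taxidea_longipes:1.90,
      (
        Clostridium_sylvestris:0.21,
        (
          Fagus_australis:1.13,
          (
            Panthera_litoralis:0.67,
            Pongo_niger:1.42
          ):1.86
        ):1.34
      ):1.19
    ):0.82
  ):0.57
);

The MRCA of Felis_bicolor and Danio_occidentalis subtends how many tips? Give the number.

20

The MRCA of Felis_bicolor and Danio_occidentalis is the root, so the clade is the entire tree.
That clade contains 20 terminal taxa: Betula_nanus, Bombus_gracilis, Clostridium_sylvestris, Corylus_longipes, Culex_longipes, Danio_occidentalis, Fagus_australis, Felis_bicolor, Klebsiella_arenarius, Meles_australis, Microtus_gracilis, Mustela_minor, Oncorhynchus_maculatus, Panthera_litoralis, Pongo_niger, Raphanus_fluviatilis, Salmo_vulgaris, Streptococcus_sylvestris, Taxidea_longipes, Urocyon_longipes.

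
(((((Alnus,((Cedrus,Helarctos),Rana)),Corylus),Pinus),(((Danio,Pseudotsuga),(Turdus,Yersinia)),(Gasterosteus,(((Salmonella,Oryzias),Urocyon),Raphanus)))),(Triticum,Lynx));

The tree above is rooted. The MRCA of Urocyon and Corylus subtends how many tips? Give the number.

15

The MRCA of Urocyon and Corylus is the node subtending ((((Alnus,((Cedrus,Helarctos),Rana)),Corylus),Pinus),(((Danio,Pseudotsuga),(Turdus,Yersinia)),(Gasterosteus,(((Salmonella,Oryzias),Urocyon),Raphanus)))).
That clade contains 15 terminal taxa: Alnus, Cedrus, Corylus, Danio, Gasterosteus, Helarctos, Oryzias, Pinus, Pseudotsuga, Rana, Raphanus, Salmonella, Turdus, Urocyon, Yersinia.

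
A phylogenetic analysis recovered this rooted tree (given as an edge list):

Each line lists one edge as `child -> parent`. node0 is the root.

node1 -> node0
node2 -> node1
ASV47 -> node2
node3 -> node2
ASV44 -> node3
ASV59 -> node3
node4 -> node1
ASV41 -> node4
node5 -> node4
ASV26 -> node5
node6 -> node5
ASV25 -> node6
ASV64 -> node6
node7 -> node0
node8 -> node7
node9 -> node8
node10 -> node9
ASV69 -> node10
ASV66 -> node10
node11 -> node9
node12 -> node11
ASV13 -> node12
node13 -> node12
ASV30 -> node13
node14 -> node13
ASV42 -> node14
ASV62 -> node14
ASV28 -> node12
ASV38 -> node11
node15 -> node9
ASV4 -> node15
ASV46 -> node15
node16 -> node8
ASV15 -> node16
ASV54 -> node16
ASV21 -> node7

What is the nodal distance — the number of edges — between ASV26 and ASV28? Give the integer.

10

The MRCA of ASV26 and ASV28 is the root of the tree.
From ASV26 up to that node: 4 branches. From ASV28 up to the same node: 6 branches. Total: 4 + 6 = 10.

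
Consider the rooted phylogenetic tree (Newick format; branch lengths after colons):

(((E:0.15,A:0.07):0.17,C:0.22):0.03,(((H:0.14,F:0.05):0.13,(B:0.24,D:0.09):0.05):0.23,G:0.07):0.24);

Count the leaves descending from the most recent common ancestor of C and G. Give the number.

8

The MRCA of C and G is the root, so the clade is the entire tree.
That clade contains 8 terminal taxa: A, B, C, D, E, F, G, H.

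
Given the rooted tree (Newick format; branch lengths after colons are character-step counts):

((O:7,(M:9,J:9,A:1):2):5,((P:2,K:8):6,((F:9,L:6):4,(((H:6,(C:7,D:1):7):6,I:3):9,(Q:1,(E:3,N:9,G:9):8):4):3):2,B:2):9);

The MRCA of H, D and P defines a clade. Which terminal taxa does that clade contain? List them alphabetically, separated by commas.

Tracing H: it sits inside (H,(C,D)).
Tracing D: it sits inside (C,D).
Tracing P: it sits inside (P,K).
The smallest clade enclosing all 3 is ((P,K),((F,L),(((H,(C,D)),I),(Q,(E,N,G)))),B); the answer is its 13 terminal taxa in alphabetical order.

B, C, D, E, F, G, H, I, K, L, N, P, Q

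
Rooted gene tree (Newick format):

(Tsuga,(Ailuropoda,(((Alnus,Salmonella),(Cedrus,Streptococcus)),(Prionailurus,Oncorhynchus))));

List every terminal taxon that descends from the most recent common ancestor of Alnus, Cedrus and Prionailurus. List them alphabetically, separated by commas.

Alnus, Cedrus, Oncorhynchus, Prionailurus, Salmonella, Streptococcus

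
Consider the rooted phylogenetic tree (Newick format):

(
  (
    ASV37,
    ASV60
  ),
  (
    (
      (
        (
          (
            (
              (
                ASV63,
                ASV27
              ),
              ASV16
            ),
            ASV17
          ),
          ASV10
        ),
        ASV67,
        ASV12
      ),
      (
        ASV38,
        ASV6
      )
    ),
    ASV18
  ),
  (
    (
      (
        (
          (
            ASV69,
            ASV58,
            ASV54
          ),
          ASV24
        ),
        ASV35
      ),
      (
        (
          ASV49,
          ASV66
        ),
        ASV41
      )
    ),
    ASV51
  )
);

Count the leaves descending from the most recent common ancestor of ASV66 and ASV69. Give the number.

8

The MRCA of ASV66 and ASV69 is the node subtending ((((ASV69,ASV58,ASV54),ASV24),ASV35),((ASV49,ASV66),ASV41)).
That clade contains 8 terminal taxa: ASV24, ASV35, ASV41, ASV49, ASV54, ASV58, ASV66, ASV69.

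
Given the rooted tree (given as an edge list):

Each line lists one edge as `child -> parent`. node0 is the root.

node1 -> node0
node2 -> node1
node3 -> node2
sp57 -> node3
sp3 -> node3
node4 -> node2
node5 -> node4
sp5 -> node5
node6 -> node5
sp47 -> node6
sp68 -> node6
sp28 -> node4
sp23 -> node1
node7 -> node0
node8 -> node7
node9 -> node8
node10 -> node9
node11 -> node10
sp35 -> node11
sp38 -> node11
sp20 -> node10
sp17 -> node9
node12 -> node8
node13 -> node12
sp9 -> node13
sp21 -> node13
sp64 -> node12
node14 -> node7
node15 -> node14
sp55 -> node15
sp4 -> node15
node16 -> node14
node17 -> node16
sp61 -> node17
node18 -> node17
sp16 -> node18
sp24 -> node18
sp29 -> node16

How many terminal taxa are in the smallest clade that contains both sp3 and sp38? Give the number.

The MRCA of sp3 and sp38 is the root, so the clade is the entire tree.
That clade contains 20 terminal taxa: sp16, sp17, sp20, sp21, sp23, sp24, sp28, sp29, sp3, sp35, sp38, sp4, sp47, sp5, sp55, sp57, sp61, sp64, sp68, sp9.

20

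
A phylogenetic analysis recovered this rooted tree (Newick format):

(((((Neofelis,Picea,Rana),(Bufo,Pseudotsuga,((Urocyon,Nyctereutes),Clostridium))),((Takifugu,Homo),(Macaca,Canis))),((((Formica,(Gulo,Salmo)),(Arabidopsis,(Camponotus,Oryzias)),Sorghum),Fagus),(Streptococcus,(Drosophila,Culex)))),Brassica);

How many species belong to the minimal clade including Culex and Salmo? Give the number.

The MRCA of Culex and Salmo is the node subtending ((((Formica,(Gulo,Salmo)),(Arabidopsis,(Camponotus,Oryzias)),Sorghum),Fagus),(Streptococcus,(Drosophila,Culex))).
That clade contains 11 terminal taxa: Arabidopsis, Camponotus, Culex, Drosophila, Fagus, Formica, Gulo, Oryzias, Salmo, Sorghum, Streptococcus.

11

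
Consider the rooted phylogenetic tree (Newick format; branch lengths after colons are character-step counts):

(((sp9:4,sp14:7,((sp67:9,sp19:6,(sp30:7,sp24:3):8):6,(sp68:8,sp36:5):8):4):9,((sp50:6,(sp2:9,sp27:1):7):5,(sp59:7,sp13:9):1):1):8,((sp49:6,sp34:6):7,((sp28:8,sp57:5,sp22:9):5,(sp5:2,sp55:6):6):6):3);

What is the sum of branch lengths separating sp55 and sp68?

58

The path runs sp55 → … → MRCA → … → sp68; the MRCA is the root of the tree.
Branch lengths along that path: 6 + 6 + 6 + 3 + 8 + 9 + 4 + 8 + 8 = 58.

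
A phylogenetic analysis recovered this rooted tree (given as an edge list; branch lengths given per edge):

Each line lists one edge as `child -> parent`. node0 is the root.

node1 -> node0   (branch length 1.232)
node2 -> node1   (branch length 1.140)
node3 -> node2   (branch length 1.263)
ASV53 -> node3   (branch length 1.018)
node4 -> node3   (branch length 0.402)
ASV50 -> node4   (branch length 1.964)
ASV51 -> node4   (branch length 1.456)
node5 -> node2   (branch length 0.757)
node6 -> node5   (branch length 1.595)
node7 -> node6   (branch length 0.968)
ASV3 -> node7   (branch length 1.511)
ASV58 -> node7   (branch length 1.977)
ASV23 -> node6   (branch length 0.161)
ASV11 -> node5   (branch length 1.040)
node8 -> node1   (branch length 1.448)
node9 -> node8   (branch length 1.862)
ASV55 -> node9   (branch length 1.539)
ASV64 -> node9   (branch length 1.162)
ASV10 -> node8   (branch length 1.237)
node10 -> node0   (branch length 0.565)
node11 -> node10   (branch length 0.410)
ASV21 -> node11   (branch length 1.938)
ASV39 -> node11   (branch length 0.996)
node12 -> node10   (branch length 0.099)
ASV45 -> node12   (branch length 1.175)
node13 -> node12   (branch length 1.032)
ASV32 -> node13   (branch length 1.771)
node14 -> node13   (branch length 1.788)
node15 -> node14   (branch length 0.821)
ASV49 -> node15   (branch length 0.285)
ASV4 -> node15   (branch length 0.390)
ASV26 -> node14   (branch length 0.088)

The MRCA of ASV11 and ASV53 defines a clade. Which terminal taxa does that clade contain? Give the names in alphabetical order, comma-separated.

ASV11, ASV23, ASV3, ASV50, ASV51, ASV53, ASV58

Tracing ASV11: it sits inside (((ASV3,ASV58),ASV23),ASV11).
Tracing ASV53: it sits inside (ASV53,(ASV50,ASV51)).
The smallest clade enclosing both is ((ASV53,(ASV50,ASV51)),(((ASV3,ASV58),ASV23),ASV11)); the answer is its 7 terminal taxa in alphabetical order.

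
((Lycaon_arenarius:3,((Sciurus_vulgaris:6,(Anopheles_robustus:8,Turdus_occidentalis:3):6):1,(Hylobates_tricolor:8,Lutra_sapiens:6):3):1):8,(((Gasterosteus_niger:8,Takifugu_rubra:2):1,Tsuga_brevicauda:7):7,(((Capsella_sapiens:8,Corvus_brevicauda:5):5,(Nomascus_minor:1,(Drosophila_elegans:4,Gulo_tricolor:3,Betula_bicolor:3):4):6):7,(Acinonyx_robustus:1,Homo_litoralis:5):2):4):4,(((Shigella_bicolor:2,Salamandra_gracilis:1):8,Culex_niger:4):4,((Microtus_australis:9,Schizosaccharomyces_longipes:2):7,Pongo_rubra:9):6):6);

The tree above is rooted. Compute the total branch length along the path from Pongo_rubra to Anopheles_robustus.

45

The path runs Pongo_rubra → … → MRCA → … → Anopheles_robustus; the MRCA is the root of the tree.
Branch lengths along that path: 9 + 6 + 6 + 8 + 1 + 1 + 6 + 8 = 45.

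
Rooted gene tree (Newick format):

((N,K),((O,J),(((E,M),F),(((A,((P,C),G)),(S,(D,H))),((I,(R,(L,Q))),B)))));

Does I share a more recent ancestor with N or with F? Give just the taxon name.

F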